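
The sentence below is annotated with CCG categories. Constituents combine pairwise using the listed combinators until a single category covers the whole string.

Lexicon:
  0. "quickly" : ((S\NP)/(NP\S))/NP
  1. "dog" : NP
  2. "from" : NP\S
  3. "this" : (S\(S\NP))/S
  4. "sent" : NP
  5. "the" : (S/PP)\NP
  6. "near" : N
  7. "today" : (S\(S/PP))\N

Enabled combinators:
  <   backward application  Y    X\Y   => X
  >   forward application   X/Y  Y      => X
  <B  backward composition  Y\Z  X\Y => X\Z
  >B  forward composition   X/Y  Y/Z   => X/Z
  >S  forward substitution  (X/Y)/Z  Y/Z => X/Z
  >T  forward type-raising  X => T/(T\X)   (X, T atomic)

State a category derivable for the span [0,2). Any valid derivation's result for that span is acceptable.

(S\NP)/(NP\S)

[0,8] S   <
  [0,3] S\NP   >
    [0,2] (S\NP)/(NP\S)   >
      [0,1] "quickly" : ((S\NP)/(NP\S))/NP
      [1,2] "dog" : NP
    [2,3] "from" : NP\S
  [3,8] S\(S\NP)   >
    [3,4] "this" : (S\(S\NP))/S
    [4,8] S   <
      [4,6] S/PP   <
        [4,5] "sent" : NP
        [5,6] "the" : (S/PP)\NP
      [6,8] S\(S/PP)   <
        [6,7] "near" : N
        [7,8] "today" : (S\(S/PP))\N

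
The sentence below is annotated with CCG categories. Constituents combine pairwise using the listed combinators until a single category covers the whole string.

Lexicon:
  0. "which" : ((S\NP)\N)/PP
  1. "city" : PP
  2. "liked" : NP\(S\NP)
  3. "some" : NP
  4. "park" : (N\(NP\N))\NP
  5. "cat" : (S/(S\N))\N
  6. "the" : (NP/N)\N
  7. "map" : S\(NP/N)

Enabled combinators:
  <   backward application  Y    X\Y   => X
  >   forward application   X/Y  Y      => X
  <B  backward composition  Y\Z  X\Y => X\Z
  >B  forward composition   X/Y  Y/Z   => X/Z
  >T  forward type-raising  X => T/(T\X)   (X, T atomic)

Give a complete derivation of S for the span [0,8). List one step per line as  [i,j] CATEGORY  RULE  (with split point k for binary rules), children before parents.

[0,1] ((S\NP)\N)/PP  lex  "which"
[1,2] PP  lex  "city"
[0,2] (S\NP)\N  >  k=1
[2,3] NP\(S\NP)  lex  "liked"
[0,3] NP\N  <B  k=2
[3,4] NP  lex  "some"
[4,5] (N\(NP\N))\NP  lex  "park"
[3,5] N\(NP\N)  <  k=4
[0,5] N  <  k=3
[5,6] (S/(S\N))\N  lex  "cat"
[0,6] S/(S\N)  <  k=5
[6,7] (NP/N)\N  lex  "the"
[7,8] S\(NP/N)  lex  "map"
[6,8] S\N  <B  k=7
[0,8] S  >  k=6

[0,8] S   >
  [0,6] S/(S\N)   <
    [0,5] N   <
      [0,3] NP\N   <B
        [0,2] (S\NP)\N   >
          [0,1] "which" : ((S\NP)\N)/PP
          [1,2] "city" : PP
        [2,3] "liked" : NP\(S\NP)
      [3,5] N\(NP\N)   <
        [3,4] "some" : NP
        [4,5] "park" : (N\(NP\N))\NP
    [5,6] "cat" : (S/(S\N))\N
  [6,8] S\N   <B
    [6,7] "the" : (NP/N)\N
    [7,8] "map" : S\(NP/N)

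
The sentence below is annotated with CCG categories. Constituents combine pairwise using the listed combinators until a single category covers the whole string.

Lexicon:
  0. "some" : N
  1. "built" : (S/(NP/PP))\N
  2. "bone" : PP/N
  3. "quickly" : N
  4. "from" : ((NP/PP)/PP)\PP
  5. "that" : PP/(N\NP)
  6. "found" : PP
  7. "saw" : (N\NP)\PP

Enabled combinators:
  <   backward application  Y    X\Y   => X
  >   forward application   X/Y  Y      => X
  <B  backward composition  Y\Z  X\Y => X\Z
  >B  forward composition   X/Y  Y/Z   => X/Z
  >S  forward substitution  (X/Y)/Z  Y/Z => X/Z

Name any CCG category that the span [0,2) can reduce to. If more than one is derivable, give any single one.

S/(NP/PP)

[0,8] S   >
  [0,2] S/(NP/PP)   <
    [0,1] "some" : N
    [1,2] "built" : (S/(NP/PP))\N
  [2,8] NP/PP   >
    [2,5] (NP/PP)/PP   <
      [2,4] PP   >
        [2,3] "bone" : PP/N
        [3,4] "quickly" : N
      [4,5] "from" : ((NP/PP)/PP)\PP
    [5,8] PP   >
      [5,6] "that" : PP/(N\NP)
      [6,8] N\NP   <
        [6,7] "found" : PP
        [7,8] "saw" : (N\NP)\PP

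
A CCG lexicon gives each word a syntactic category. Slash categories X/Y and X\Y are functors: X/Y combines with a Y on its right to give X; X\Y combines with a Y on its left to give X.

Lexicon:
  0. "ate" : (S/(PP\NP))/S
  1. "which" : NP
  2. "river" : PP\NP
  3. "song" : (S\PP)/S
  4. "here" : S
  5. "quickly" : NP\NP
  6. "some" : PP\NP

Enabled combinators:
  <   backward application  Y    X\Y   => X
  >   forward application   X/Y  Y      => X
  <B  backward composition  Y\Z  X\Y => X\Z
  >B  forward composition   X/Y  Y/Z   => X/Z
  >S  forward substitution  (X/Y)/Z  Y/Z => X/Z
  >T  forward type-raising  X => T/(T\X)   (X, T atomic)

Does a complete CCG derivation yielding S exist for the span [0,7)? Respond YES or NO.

[0,7] S   >
  [0,5] S/(PP\NP)   >
    [0,1] "ate" : (S/(PP\NP))/S
    [1,5] S   <
      [1,3] PP   <
        [1,2] "which" : NP
        [2,3] "river" : PP\NP
      [3,5] S\PP   >
        [3,4] "song" : (S\PP)/S
        [4,5] "here" : S
  [5,7] PP\NP   <B
    [5,6] "quickly" : NP\NP
    [6,7] "some" : PP\NP

YES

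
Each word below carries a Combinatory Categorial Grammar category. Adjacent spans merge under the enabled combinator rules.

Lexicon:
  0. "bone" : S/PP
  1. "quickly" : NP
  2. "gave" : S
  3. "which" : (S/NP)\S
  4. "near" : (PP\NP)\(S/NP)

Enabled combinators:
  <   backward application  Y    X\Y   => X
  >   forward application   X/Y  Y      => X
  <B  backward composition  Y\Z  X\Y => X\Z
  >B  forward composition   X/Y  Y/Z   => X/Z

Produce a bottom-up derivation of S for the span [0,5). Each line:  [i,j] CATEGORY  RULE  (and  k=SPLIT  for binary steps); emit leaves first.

[0,5] S   >
  [0,1] "bone" : S/PP
  [1,5] PP   <
    [1,2] "quickly" : NP
    [2,5] PP\NP   <
      [2,4] S/NP   <
        [2,3] "gave" : S
        [3,4] "which" : (S/NP)\S
      [4,5] "near" : (PP\NP)\(S/NP)

[0,1] S/PP  lex  "bone"
[1,2] NP  lex  "quickly"
[2,3] S  lex  "gave"
[3,4] (S/NP)\S  lex  "which"
[2,4] S/NP  <  k=3
[4,5] (PP\NP)\(S/NP)  lex  "near"
[2,5] PP\NP  <  k=4
[1,5] PP  <  k=2
[0,5] S  >  k=1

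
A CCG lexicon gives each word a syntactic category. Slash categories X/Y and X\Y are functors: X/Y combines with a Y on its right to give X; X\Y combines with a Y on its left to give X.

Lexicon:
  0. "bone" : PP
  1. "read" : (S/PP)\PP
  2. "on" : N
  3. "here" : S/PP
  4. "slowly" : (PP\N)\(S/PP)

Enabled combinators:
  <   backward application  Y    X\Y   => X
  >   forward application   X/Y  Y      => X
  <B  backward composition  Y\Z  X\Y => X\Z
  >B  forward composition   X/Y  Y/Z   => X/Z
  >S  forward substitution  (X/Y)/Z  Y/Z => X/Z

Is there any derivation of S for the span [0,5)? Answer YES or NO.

[0,5] S   >
  [0,2] S/PP   <
    [0,1] "bone" : PP
    [1,2] "read" : (S/PP)\PP
  [2,5] PP   <
    [2,3] "on" : N
    [3,5] PP\N   <
      [3,4] "here" : S/PP
      [4,5] "slowly" : (PP\N)\(S/PP)

YES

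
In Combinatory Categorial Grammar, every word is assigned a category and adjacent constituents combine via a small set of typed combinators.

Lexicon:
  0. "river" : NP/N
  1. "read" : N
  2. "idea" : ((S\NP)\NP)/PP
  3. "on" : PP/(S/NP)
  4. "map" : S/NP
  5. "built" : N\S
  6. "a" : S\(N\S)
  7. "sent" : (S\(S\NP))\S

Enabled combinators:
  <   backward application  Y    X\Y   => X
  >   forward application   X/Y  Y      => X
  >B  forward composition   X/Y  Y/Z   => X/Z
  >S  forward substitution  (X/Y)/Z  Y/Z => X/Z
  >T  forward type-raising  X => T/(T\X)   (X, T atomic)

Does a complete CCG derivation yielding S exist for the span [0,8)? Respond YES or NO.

YES

[0,8] S   <
  [0,5] S\NP   <
    [0,2] NP   >
      [0,1] "river" : NP/N
      [1,2] "read" : N
    [2,5] (S\NP)\NP   >
      [2,3] "idea" : ((S\NP)\NP)/PP
      [3,5] PP   >
        [3,4] "on" : PP/(S/NP)
        [4,5] "map" : S/NP
  [5,8] S\(S\NP)   <
    [5,7] S   <
      [5,6] "built" : N\S
      [6,7] "a" : S\(N\S)
    [7,8] "sent" : (S\(S\NP))\S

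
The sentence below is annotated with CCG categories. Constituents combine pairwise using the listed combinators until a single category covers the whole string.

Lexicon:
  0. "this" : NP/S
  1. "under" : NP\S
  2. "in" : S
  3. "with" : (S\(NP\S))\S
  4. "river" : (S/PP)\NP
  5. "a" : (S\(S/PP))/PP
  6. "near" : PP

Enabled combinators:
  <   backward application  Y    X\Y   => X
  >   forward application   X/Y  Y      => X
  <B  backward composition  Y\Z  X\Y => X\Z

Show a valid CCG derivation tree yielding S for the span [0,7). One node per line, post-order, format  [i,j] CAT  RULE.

[0,7] S   <
  [0,4] NP   >
    [0,1] "this" : NP/S
    [1,4] S   <
      [1,2] "under" : NP\S
      [2,4] S\(NP\S)   <
        [2,3] "in" : S
        [3,4] "with" : (S\(NP\S))\S
  [4,7] S\NP   <B
    [4,5] "river" : (S/PP)\NP
    [5,7] S\(S/PP)   >
      [5,6] "a" : (S\(S/PP))/PP
      [6,7] "near" : PP

[0,1] NP/S  lex  "this"
[1,2] NP\S  lex  "under"
[2,3] S  lex  "in"
[3,4] (S\(NP\S))\S  lex  "with"
[2,4] S\(NP\S)  <  k=3
[1,4] S  <  k=2
[0,4] NP  >  k=1
[4,5] (S/PP)\NP  lex  "river"
[5,6] (S\(S/PP))/PP  lex  "a"
[6,7] PP  lex  "near"
[5,7] S\(S/PP)  >  k=6
[4,7] S\NP  <B  k=5
[0,7] S  <  k=4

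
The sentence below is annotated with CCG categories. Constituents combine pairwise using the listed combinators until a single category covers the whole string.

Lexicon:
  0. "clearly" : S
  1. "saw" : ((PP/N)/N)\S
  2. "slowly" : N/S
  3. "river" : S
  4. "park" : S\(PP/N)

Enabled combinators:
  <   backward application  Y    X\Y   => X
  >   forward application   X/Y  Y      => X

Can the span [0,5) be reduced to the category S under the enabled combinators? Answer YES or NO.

[0,5] S   <
  [0,4] PP/N   >
    [0,2] (PP/N)/N   <
      [0,1] "clearly" : S
      [1,2] "saw" : ((PP/N)/N)\S
    [2,4] N   >
      [2,3] "slowly" : N/S
      [3,4] "river" : S
  [4,5] "park" : S\(PP/N)

YES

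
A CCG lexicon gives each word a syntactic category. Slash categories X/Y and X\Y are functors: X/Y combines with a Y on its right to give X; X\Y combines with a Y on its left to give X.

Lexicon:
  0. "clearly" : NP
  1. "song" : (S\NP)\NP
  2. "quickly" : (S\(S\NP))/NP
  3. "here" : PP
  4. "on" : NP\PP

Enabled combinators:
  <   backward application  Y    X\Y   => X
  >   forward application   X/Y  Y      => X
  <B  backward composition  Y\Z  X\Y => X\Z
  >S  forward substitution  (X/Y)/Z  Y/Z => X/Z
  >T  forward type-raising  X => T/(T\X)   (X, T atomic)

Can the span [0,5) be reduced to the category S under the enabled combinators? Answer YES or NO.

[0,5] S   <
  [0,2] S\NP   <
    [0,1] "clearly" : NP
    [1,2] "song" : (S\NP)\NP
  [2,5] S\(S\NP)   >
    [2,3] "quickly" : (S\(S\NP))/NP
    [3,5] NP   <
      [3,4] "here" : PP
      [4,5] "on" : NP\PP

YES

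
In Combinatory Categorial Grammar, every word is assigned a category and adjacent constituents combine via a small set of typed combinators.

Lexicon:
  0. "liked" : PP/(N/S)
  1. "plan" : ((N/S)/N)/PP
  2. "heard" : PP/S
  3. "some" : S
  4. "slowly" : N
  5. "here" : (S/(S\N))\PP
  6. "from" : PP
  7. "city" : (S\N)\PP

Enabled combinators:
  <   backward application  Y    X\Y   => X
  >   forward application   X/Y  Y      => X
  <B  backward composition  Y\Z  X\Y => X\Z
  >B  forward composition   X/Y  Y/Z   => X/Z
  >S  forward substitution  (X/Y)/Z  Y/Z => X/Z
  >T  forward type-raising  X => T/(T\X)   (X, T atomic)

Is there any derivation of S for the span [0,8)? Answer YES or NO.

[0,8] S   >
  [0,6] S/(S\N)   <
    [0,5] PP   >
      [0,1] "liked" : PP/(N/S)
      [1,5] N/S   >
        [1,4] (N/S)/N   >
          [1,2] "plan" : ((N/S)/N)/PP
          [2,4] PP   >
            [2,3] "heard" : PP/S
            [3,4] "some" : S
        [4,5] "slowly" : N
    [5,6] "here" : (S/(S\N))\PP
  [6,8] S\N   <
    [6,7] "from" : PP
    [7,8] "city" : (S\N)\PP

YES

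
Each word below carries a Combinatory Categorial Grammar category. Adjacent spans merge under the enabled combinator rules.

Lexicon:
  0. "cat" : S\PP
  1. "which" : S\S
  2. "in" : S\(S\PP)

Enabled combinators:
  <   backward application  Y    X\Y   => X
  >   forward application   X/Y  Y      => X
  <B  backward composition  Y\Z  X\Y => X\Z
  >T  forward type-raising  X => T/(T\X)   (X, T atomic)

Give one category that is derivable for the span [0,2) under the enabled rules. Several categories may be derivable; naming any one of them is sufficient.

[0,3] S   <
  [0,2] S\PP   <B
    [0,1] "cat" : S\PP
    [1,2] "which" : S\S
  [2,3] "in" : S\(S\PP)

S\PP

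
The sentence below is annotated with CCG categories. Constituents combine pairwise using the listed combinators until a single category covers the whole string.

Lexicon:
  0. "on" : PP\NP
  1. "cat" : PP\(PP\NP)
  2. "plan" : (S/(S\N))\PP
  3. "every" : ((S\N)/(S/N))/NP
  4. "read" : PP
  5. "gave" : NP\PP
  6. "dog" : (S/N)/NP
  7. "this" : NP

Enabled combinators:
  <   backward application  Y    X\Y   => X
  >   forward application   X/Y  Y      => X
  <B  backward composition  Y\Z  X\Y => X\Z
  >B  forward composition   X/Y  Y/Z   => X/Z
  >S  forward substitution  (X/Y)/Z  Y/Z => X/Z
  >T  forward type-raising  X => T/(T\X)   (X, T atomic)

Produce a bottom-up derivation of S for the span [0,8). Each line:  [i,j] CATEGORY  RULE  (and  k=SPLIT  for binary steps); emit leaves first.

[0,1] PP\NP  lex  "on"
[1,2] PP\(PP\NP)  lex  "cat"
[0,2] PP  <  k=1
[2,3] (S/(S\N))\PP  lex  "plan"
[0,3] S/(S\N)  <  k=2
[3,4] ((S\N)/(S/N))/NP  lex  "every"
[4,5] PP  lex  "read"
[4,5] NP/(NP\PP)  >T
[5,6] NP\PP  lex  "gave"
[4,6] NP  >  k=5
[3,6] (S\N)/(S/N)  >  k=4
[6,7] (S/N)/NP  lex  "dog"
[7,8] NP  lex  "this"
[6,8] S/N  >  k=7
[3,8] S\N  >  k=6
[0,8] S  >  k=3

[0,8] S   >
  [0,3] S/(S\N)   <
    [0,2] PP   <
      [0,1] "on" : PP\NP
      [1,2] "cat" : PP\(PP\NP)
    [2,3] "plan" : (S/(S\N))\PP
  [3,8] S\N   >
    [3,6] (S\N)/(S/N)   >
      [3,4] "every" : ((S\N)/(S/N))/NP
      [4,6] NP   >
        [4,5] NP/(NP\PP)   >T
          [4,5] "read" : PP
        [5,6] "gave" : NP\PP
    [6,8] S/N   >
      [6,7] "dog" : (S/N)/NP
      [7,8] "this" : NP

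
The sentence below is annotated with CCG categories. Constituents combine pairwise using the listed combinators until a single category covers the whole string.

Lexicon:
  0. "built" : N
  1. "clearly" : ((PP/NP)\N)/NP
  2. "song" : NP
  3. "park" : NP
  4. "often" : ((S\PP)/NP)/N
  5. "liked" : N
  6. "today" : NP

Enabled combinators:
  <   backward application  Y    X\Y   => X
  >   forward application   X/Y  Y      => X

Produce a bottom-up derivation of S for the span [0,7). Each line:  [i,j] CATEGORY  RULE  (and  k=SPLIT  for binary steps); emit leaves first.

[0,7] S   <
  [0,4] PP   >
    [0,3] PP/NP   <
      [0,1] "built" : N
      [1,3] (PP/NP)\N   >
        [1,2] "clearly" : ((PP/NP)\N)/NP
        [2,3] "song" : NP
    [3,4] "park" : NP
  [4,7] S\PP   >
    [4,6] (S\PP)/NP   >
      [4,5] "often" : ((S\PP)/NP)/N
      [5,6] "liked" : N
    [6,7] "today" : NP

[0,1] N  lex  "built"
[1,2] ((PP/NP)\N)/NP  lex  "clearly"
[2,3] NP  lex  "song"
[1,3] (PP/NP)\N  >  k=2
[0,3] PP/NP  <  k=1
[3,4] NP  lex  "park"
[0,4] PP  >  k=3
[4,5] ((S\PP)/NP)/N  lex  "often"
[5,6] N  lex  "liked"
[4,6] (S\PP)/NP  >  k=5
[6,7] NP  lex  "today"
[4,7] S\PP  >  k=6
[0,7] S  <  k=4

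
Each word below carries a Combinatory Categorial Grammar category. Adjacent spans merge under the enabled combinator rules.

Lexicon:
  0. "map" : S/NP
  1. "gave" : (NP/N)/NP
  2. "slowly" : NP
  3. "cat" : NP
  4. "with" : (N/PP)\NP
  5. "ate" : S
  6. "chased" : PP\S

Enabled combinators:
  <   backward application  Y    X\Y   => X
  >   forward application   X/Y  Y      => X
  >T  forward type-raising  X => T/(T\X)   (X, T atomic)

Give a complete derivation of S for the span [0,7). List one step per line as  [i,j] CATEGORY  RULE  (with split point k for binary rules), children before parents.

[0,7] S   >
  [0,1] "map" : S/NP
  [1,7] NP   >
    [1,3] NP/N   >
      [1,2] "gave" : (NP/N)/NP
      [2,3] "slowly" : NP
    [3,7] N   >
      [3,5] N/PP   <
        [3,4] "cat" : NP
        [4,5] "with" : (N/PP)\NP
      [5,7] PP   >
        [5,6] PP/(PP\S)   >T
          [5,6] "ate" : S
        [6,7] "chased" : PP\S

[0,1] S/NP  lex  "map"
[1,2] (NP/N)/NP  lex  "gave"
[2,3] NP  lex  "slowly"
[1,3] NP/N  >  k=2
[3,4] NP  lex  "cat"
[4,5] (N/PP)\NP  lex  "with"
[3,5] N/PP  <  k=4
[5,6] S  lex  "ate"
[5,6] PP/(PP\S)  >T
[6,7] PP\S  lex  "chased"
[5,7] PP  >  k=6
[3,7] N  >  k=5
[1,7] NP  >  k=3
[0,7] S  >  k=1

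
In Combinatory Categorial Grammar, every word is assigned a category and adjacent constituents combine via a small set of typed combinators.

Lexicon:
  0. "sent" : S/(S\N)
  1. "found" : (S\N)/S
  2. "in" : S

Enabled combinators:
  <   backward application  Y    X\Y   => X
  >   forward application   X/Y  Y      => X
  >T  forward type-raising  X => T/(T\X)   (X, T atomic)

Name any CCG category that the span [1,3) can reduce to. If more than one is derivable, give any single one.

S\N

[0,3] S   >
  [0,1] "sent" : S/(S\N)
  [1,3] S\N   >
    [1,2] "found" : (S\N)/S
    [2,3] "in" : S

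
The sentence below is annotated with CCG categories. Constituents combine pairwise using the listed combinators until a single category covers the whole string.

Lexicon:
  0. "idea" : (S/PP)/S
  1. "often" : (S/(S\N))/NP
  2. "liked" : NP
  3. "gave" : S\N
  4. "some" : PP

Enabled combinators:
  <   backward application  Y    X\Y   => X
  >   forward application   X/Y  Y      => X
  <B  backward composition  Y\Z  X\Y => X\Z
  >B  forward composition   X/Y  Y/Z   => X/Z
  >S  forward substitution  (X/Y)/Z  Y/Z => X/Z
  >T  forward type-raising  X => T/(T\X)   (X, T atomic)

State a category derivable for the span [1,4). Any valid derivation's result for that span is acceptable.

S

[0,5] S   >
  [0,4] S/PP   >
    [0,1] "idea" : (S/PP)/S
    [1,4] S   >
      [1,3] S/(S\N)   >
        [1,2] "often" : (S/(S\N))/NP
        [2,3] "liked" : NP
      [3,4] "gave" : S\N
  [4,5] "some" : PP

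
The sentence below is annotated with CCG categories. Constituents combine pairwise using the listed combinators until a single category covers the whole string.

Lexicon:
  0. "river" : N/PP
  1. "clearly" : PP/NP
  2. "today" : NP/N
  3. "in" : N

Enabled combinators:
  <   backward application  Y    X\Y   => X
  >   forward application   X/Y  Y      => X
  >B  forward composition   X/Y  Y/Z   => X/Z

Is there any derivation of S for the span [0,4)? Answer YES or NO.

NO

N/PP PP/NP NP/N N
CKY chart[0,4] = {N}; S ∉ chart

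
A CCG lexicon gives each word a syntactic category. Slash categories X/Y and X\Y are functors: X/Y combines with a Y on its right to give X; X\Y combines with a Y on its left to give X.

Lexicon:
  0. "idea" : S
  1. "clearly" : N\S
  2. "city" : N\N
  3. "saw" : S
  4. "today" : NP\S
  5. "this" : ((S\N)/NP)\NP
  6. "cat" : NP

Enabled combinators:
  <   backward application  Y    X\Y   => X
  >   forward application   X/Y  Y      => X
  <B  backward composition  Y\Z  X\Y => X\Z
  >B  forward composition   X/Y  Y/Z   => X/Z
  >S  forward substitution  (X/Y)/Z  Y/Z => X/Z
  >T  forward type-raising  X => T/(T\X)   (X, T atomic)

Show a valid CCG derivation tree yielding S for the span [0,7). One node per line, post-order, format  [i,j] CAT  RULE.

[0,7] S   <
  [0,3] N   >
    [0,1] N/(N\S)   >T
      [0,1] "idea" : S
    [1,3] N\S   <B
      [1,2] "clearly" : N\S
      [2,3] "city" : N\N
  [3,7] S\N   >
    [3,6] (S\N)/NP   <
      [3,5] NP   >
        [3,4] NP/(NP\S)   >T
          [3,4] "saw" : S
        [4,5] "today" : NP\S
      [5,6] "this" : ((S\N)/NP)\NP
    [6,7] "cat" : NP

[0,1] S  lex  "idea"
[0,1] N/(N\S)  >T
[1,2] N\S  lex  "clearly"
[2,3] N\N  lex  "city"
[1,3] N\S  <B  k=2
[0,3] N  >  k=1
[3,4] S  lex  "saw"
[3,4] NP/(NP\S)  >T
[4,5] NP\S  lex  "today"
[3,5] NP  >  k=4
[5,6] ((S\N)/NP)\NP  lex  "this"
[3,6] (S\N)/NP  <  k=5
[6,7] NP  lex  "cat"
[3,7] S\N  >  k=6
[0,7] S  <  k=3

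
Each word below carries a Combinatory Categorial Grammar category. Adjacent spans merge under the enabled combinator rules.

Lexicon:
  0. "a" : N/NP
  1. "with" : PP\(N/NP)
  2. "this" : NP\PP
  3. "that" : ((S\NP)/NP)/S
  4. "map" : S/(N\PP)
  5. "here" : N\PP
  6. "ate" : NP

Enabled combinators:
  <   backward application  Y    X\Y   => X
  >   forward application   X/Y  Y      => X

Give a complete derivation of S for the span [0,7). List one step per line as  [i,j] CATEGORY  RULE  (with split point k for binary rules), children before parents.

[0,1] N/NP  lex  "a"
[1,2] PP\(N/NP)  lex  "with"
[0,2] PP  <  k=1
[2,3] NP\PP  lex  "this"
[0,3] NP  <  k=2
[3,4] ((S\NP)/NP)/S  lex  "that"
[4,5] S/(N\PP)  lex  "map"
[5,6] N\PP  lex  "here"
[4,6] S  >  k=5
[3,6] (S\NP)/NP  >  k=4
[6,7] NP  lex  "ate"
[3,7] S\NP  >  k=6
[0,7] S  <  k=3

[0,7] S   <
  [0,3] NP   <
    [0,2] PP   <
      [0,1] "a" : N/NP
      [1,2] "with" : PP\(N/NP)
    [2,3] "this" : NP\PP
  [3,7] S\NP   >
    [3,6] (S\NP)/NP   >
      [3,4] "that" : ((S\NP)/NP)/S
      [4,6] S   >
        [4,5] "map" : S/(N\PP)
        [5,6] "here" : N\PP
    [6,7] "ate" : NP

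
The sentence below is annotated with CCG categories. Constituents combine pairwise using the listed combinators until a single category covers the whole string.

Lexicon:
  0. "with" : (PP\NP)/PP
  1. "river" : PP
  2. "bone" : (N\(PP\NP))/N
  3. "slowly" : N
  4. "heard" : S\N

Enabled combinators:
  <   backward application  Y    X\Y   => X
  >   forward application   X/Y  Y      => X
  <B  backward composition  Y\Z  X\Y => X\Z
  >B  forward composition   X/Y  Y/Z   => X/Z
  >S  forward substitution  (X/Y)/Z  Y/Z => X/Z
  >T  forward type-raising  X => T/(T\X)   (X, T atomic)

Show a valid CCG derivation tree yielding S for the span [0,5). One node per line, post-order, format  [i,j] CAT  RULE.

[0,1] (PP\NP)/PP  lex  "with"
[1,2] PP  lex  "river"
[0,2] PP\NP  >  k=1
[2,3] (N\(PP\NP))/N  lex  "bone"
[3,4] N  lex  "slowly"
[2,4] N\(PP\NP)  >  k=3
[0,4] N  <  k=2
[4,5] S\N  lex  "heard"
[0,5] S  <  k=4

[0,5] S   <
  [0,4] N   <
    [0,2] PP\NP   >
      [0,1] "with" : (PP\NP)/PP
      [1,2] "river" : PP
    [2,4] N\(PP\NP)   >
      [2,3] "bone" : (N\(PP\NP))/N
      [3,4] "slowly" : N
  [4,5] "heard" : S\N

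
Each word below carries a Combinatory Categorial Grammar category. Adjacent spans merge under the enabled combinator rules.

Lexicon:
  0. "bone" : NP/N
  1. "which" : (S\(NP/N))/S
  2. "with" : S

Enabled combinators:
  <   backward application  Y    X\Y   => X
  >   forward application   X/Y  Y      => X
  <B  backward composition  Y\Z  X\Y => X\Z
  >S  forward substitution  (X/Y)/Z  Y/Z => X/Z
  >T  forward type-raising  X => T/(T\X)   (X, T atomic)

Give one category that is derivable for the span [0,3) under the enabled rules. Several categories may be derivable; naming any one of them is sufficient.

[0,3] S   <
  [0,1] "bone" : NP/N
  [1,3] S\(NP/N)   >
    [1,2] "which" : (S\(NP/N))/S
    [2,3] "with" : S

S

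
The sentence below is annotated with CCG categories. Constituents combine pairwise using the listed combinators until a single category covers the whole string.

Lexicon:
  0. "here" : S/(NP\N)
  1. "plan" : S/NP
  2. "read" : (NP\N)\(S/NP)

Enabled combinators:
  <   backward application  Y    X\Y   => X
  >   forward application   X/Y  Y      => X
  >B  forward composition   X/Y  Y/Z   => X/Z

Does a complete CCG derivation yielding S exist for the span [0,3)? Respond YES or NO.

YES

[0,3] S   >
  [0,1] "here" : S/(NP\N)
  [1,3] NP\N   <
    [1,2] "plan" : S/NP
    [2,3] "read" : (NP\N)\(S/NP)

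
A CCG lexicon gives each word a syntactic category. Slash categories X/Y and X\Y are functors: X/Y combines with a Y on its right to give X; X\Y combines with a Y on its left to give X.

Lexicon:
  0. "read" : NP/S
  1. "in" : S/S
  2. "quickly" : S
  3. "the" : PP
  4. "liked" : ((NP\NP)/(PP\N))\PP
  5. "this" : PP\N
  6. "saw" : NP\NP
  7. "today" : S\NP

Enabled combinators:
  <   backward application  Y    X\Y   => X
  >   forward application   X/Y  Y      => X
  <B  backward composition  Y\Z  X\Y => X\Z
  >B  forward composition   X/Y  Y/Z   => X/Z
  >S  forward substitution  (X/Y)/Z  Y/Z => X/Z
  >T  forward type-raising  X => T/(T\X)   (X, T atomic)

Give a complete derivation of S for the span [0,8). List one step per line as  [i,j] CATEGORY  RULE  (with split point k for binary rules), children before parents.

[0,8] S   <
  [0,3] NP   >
    [0,2] NP/S   >B
      [0,1] "read" : NP/S
      [1,2] "in" : S/S
    [2,3] "quickly" : S
  [3,8] S\NP   <B
    [3,7] NP\NP   <B
      [3,6] NP\NP   >
        [3,5] (NP\NP)/(PP\N)   <
          [3,4] "the" : PP
          [4,5] "liked" : ((NP\NP)/(PP\N))\PP
        [5,6] "this" : PP\N
      [6,7] "saw" : NP\NP
    [7,8] "today" : S\NP

[0,1] NP/S  lex  "read"
[1,2] S/S  lex  "in"
[0,2] NP/S  >B  k=1
[2,3] S  lex  "quickly"
[0,3] NP  >  k=2
[3,4] PP  lex  "the"
[4,5] ((NP\NP)/(PP\N))\PP  lex  "liked"
[3,5] (NP\NP)/(PP\N)  <  k=4
[5,6] PP\N  lex  "this"
[3,6] NP\NP  >  k=5
[6,7] NP\NP  lex  "saw"
[3,7] NP\NP  <B  k=6
[7,8] S\NP  lex  "today"
[3,8] S\NP  <B  k=7
[0,8] S  <  k=3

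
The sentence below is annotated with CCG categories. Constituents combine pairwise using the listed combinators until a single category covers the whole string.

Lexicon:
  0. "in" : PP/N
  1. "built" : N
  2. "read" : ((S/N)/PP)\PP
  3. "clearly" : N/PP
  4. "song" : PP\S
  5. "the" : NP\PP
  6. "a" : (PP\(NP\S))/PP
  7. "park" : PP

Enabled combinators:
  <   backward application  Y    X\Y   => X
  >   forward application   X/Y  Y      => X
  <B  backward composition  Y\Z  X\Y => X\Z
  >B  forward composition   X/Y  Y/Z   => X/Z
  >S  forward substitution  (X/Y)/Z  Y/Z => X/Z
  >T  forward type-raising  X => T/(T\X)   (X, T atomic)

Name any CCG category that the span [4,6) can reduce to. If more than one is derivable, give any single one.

NP\S

[0,8] S   >
  [0,4] S/PP   >S
    [0,3] (S/N)/PP   <
      [0,2] PP   >
        [0,1] "in" : PP/N
        [1,2] "built" : N
      [2,3] "read" : ((S/N)/PP)\PP
    [3,4] "clearly" : N/PP
  [4,8] PP   <
    [4,6] NP\S   <B
      [4,5] "song" : PP\S
      [5,6] "the" : NP\PP
    [6,8] PP\(NP\S)   >
      [6,7] "a" : (PP\(NP\S))/PP
      [7,8] "park" : PP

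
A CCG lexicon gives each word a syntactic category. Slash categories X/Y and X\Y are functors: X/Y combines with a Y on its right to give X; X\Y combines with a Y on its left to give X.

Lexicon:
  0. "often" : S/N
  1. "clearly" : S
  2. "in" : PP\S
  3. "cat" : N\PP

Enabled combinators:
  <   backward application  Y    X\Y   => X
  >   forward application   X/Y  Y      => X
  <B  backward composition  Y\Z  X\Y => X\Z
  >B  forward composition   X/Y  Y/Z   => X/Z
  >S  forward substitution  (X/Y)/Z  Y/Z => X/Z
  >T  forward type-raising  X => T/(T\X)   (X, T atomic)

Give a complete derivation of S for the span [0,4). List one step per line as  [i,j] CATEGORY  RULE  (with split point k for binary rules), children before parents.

[0,4] S   >
  [0,1] "often" : S/N
  [1,4] N   <
    [1,3] PP   <
      [1,2] "clearly" : S
      [2,3] "in" : PP\S
    [3,4] "cat" : N\PP

[0,1] S/N  lex  "often"
[1,2] S  lex  "clearly"
[2,3] PP\S  lex  "in"
[1,3] PP  <  k=2
[3,4] N\PP  lex  "cat"
[1,4] N  <  k=3
[0,4] S  >  k=1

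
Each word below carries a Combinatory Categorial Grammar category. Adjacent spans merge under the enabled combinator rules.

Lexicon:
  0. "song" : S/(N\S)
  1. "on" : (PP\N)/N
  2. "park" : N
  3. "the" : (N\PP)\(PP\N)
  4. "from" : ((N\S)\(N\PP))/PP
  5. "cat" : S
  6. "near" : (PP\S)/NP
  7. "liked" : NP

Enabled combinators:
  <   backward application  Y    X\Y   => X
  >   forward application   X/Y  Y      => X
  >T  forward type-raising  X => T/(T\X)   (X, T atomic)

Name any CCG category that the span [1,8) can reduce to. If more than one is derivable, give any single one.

[0,8] S   >
  [0,1] "song" : S/(N\S)
  [1,8] N\S   <
    [1,4] N\PP   <
      [1,3] PP\N   >
        [1,2] "on" : (PP\N)/N
        [2,3] "park" : N
      [3,4] "the" : (N\PP)\(PP\N)
    [4,8] (N\S)\(N\PP)   >
      [4,5] "from" : ((N\S)\(N\PP))/PP
      [5,8] PP   >
        [5,6] PP/(PP\S)   >T
          [5,6] "cat" : S
        [6,8] PP\S   >
          [6,7] "near" : (PP\S)/NP
          [7,8] "liked" : NP

N\S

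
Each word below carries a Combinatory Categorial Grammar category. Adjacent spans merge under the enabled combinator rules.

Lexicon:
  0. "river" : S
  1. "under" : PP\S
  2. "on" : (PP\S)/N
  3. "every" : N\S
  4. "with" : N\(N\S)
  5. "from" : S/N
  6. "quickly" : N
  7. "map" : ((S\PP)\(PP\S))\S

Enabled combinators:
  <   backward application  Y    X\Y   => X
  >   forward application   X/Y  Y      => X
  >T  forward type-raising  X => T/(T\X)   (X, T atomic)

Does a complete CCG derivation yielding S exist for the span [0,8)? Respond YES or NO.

YES

[0,8] S   <
  [0,2] PP   <
    [0,1] "river" : S
    [1,2] "under" : PP\S
  [2,8] S\PP   <
    [2,5] PP\S   >
      [2,3] "on" : (PP\S)/N
      [3,5] N   <
        [3,4] "every" : N\S
        [4,5] "with" : N\(N\S)
    [5,8] (S\PP)\(PP\S)   <
      [5,7] S   >
        [5,6] "from" : S/N
        [6,7] "quickly" : N
      [7,8] "map" : ((S\PP)\(PP\S))\S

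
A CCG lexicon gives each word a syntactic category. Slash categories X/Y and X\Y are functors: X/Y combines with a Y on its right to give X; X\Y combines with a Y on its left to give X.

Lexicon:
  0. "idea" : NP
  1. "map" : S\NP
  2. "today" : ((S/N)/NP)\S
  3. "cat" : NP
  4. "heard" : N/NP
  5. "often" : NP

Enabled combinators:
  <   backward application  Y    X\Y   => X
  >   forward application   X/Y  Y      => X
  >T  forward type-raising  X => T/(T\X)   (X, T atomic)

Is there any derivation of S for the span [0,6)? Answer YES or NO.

[0,6] S   >
  [0,4] S/N   >
    [0,3] (S/N)/NP   <
      [0,2] S   <
        [0,1] "idea" : NP
        [1,2] "map" : S\NP
      [2,3] "today" : ((S/N)/NP)\S
    [3,4] "cat" : NP
  [4,6] N   >
    [4,5] "heard" : N/NP
    [5,6] "often" : NP

YES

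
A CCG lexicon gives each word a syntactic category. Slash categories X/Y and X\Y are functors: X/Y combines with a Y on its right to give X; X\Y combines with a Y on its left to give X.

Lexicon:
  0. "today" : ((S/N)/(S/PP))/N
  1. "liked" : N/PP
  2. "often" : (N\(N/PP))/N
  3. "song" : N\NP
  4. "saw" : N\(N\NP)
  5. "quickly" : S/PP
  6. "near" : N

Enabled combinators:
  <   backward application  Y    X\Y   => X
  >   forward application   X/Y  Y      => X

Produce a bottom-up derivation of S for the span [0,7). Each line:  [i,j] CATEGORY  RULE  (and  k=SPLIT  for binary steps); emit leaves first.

[0,1] ((S/N)/(S/PP))/N  lex  "today"
[1,2] N/PP  lex  "liked"
[2,3] (N\(N/PP))/N  lex  "often"
[3,4] N\NP  lex  "song"
[4,5] N\(N\NP)  lex  "saw"
[3,5] N  <  k=4
[2,5] N\(N/PP)  >  k=3
[1,5] N  <  k=2
[0,5] (S/N)/(S/PP)  >  k=1
[5,6] S/PP  lex  "quickly"
[0,6] S/N  >  k=5
[6,7] N  lex  "near"
[0,7] S  >  k=6

[0,7] S   >
  [0,6] S/N   >
    [0,5] (S/N)/(S/PP)   >
      [0,1] "today" : ((S/N)/(S/PP))/N
      [1,5] N   <
        [1,2] "liked" : N/PP
        [2,5] N\(N/PP)   >
          [2,3] "often" : (N\(N/PP))/N
          [3,5] N   <
            [3,4] "song" : N\NP
            [4,5] "saw" : N\(N\NP)
    [5,6] "quickly" : S/PP
  [6,7] "near" : N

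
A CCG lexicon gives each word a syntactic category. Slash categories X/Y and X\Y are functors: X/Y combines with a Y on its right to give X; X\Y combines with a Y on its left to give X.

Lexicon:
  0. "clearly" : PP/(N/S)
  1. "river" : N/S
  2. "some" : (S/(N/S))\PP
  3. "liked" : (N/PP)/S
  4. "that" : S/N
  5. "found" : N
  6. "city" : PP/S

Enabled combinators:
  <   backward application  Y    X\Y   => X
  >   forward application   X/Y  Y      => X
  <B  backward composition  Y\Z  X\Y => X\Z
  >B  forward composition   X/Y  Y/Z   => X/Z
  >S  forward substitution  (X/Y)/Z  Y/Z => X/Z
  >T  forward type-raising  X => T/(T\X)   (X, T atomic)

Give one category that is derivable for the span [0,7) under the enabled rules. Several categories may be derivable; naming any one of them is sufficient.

S

[0,7] S   >
  [0,3] S/(N/S)   <
    [0,2] PP   >
      [0,1] "clearly" : PP/(N/S)
      [1,2] "river" : N/S
    [2,3] "some" : (S/(N/S))\PP
  [3,7] N/S   >B
    [3,6] N/PP   >
      [3,4] "liked" : (N/PP)/S
      [4,6] S   >
        [4,5] "that" : S/N
        [5,6] "found" : N
    [6,7] "city" : PP/S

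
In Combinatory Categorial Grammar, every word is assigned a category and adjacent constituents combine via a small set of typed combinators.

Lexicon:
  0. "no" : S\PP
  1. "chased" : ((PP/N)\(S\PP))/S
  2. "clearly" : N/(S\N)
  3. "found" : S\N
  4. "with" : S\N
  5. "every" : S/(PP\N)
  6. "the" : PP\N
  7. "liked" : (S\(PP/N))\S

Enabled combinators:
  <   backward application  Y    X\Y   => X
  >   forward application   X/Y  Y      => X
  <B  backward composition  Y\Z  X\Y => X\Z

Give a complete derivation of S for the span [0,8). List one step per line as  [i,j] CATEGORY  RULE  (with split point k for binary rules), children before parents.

[0,1] S\PP  lex  "no"
[1,2] ((PP/N)\(S\PP))/S  lex  "chased"
[2,3] N/(S\N)  lex  "clearly"
[3,4] S\N  lex  "found"
[2,4] N  >  k=3
[4,5] S\N  lex  "with"
[2,5] S  <  k=4
[1,5] (PP/N)\(S\PP)  >  k=2
[0,5] PP/N  <  k=1
[5,6] S/(PP\N)  lex  "every"
[6,7] PP\N  lex  "the"
[5,7] S  >  k=6
[7,8] (S\(PP/N))\S  lex  "liked"
[5,8] S\(PP/N)  <  k=7
[0,8] S  <  k=5

[0,8] S   <
  [0,5] PP/N   <
    [0,1] "no" : S\PP
    [1,5] (PP/N)\(S\PP)   >
      [1,2] "chased" : ((PP/N)\(S\PP))/S
      [2,5] S   <
        [2,4] N   >
          [2,3] "clearly" : N/(S\N)
          [3,4] "found" : S\N
        [4,5] "with" : S\N
  [5,8] S\(PP/N)   <
    [5,7] S   >
      [5,6] "every" : S/(PP\N)
      [6,7] "the" : PP\N
    [7,8] "liked" : (S\(PP/N))\S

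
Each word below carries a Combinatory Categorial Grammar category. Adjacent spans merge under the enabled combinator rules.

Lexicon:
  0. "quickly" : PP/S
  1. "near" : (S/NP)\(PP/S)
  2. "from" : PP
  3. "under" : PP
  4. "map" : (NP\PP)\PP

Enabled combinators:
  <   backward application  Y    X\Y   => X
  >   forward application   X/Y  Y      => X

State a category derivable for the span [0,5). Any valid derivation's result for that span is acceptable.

[0,5] S   >
  [0,2] S/NP   <
    [0,1] "quickly" : PP/S
    [1,2] "near" : (S/NP)\(PP/S)
  [2,5] NP   <
    [2,3] "from" : PP
    [3,5] NP\PP   <
      [3,4] "under" : PP
      [4,5] "map" : (NP\PP)\PP

S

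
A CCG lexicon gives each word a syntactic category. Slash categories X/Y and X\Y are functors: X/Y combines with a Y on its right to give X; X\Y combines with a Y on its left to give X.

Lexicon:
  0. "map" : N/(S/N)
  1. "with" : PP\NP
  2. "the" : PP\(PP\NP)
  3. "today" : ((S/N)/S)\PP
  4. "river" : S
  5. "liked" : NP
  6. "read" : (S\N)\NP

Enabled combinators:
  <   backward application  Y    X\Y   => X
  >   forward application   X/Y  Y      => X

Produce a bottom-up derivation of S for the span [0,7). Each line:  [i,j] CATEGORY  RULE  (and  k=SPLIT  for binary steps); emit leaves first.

[0,7] S   <
  [0,5] N   >
    [0,1] "map" : N/(S/N)
    [1,5] S/N   >
      [1,4] (S/N)/S   <
        [1,3] PP   <
          [1,2] "with" : PP\NP
          [2,3] "the" : PP\(PP\NP)
        [3,4] "today" : ((S/N)/S)\PP
      [4,5] "river" : S
  [5,7] S\N   <
    [5,6] "liked" : NP
    [6,7] "read" : (S\N)\NP

[0,1] N/(S/N)  lex  "map"
[1,2] PP\NP  lex  "with"
[2,3] PP\(PP\NP)  lex  "the"
[1,3] PP  <  k=2
[3,4] ((S/N)/S)\PP  lex  "today"
[1,4] (S/N)/S  <  k=3
[4,5] S  lex  "river"
[1,5] S/N  >  k=4
[0,5] N  >  k=1
[5,6] NP  lex  "liked"
[6,7] (S\N)\NP  lex  "read"
[5,7] S\N  <  k=6
[0,7] S  <  k=5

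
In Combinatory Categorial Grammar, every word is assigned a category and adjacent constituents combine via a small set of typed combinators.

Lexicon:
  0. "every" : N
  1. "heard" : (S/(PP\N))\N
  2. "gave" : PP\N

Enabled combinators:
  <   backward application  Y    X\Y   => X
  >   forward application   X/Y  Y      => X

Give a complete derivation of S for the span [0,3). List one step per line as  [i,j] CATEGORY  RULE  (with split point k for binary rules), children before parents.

[0,1] N  lex  "every"
[1,2] (S/(PP\N))\N  lex  "heard"
[0,2] S/(PP\N)  <  k=1
[2,3] PP\N  lex  "gave"
[0,3] S  >  k=2

[0,3] S   >
  [0,2] S/(PP\N)   <
    [0,1] "every" : N
    [1,2] "heard" : (S/(PP\N))\N
  [2,3] "gave" : PP\N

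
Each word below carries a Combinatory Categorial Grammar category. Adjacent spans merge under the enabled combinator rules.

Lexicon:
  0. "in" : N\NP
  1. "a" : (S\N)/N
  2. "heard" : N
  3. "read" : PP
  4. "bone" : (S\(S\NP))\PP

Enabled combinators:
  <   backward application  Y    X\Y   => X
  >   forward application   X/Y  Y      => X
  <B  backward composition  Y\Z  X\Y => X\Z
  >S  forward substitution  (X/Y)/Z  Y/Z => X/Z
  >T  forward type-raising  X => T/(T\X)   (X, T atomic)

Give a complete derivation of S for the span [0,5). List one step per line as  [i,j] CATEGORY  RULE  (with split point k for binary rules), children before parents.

[0,1] N\NP  lex  "in"
[1,2] (S\N)/N  lex  "a"
[2,3] N  lex  "heard"
[1,3] S\N  >  k=2
[0,3] S\NP  <B  k=1
[3,4] PP  lex  "read"
[4,5] (S\(S\NP))\PP  lex  "bone"
[3,5] S\(S\NP)  <  k=4
[0,5] S  <  k=3

[0,5] S   <
  [0,3] S\NP   <B
    [0,1] "in" : N\NP
    [1,3] S\N   >
      [1,2] "a" : (S\N)/N
      [2,3] "heard" : N
  [3,5] S\(S\NP)   <
    [3,4] "read" : PP
    [4,5] "bone" : (S\(S\NP))\PP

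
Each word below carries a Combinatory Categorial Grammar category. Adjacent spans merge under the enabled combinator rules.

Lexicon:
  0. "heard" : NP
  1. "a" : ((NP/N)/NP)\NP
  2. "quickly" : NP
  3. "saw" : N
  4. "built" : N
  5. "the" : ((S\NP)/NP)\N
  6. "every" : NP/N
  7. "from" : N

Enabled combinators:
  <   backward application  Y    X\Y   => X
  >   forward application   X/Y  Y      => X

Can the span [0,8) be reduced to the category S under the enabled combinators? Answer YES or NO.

YES

[0,8] S   <
  [0,4] NP   >
    [0,3] NP/N   >
      [0,2] (NP/N)/NP   <
        [0,1] "heard" : NP
        [1,2] "a" : ((NP/N)/NP)\NP
      [2,3] "quickly" : NP
    [3,4] "saw" : N
  [4,8] S\NP   >
    [4,6] (S\NP)/NP   <
      [4,5] "built" : N
      [5,6] "the" : ((S\NP)/NP)\N
    [6,8] NP   >
      [6,7] "every" : NP/N
      [7,8] "from" : N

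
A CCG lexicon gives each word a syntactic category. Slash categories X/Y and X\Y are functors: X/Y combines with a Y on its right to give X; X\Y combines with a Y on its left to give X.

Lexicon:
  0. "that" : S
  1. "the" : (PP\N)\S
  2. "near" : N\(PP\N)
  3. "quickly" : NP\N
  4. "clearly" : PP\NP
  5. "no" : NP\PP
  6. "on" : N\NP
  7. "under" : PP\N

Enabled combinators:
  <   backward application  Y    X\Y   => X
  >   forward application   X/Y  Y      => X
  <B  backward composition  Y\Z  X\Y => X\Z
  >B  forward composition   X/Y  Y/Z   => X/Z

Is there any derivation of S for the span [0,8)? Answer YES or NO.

NO

S (PP\N)\S N\(PP\N) NP\N PP\NP NP\PP N\NP PP\N
CKY chart[0,8] = {PP}; S ∉ chart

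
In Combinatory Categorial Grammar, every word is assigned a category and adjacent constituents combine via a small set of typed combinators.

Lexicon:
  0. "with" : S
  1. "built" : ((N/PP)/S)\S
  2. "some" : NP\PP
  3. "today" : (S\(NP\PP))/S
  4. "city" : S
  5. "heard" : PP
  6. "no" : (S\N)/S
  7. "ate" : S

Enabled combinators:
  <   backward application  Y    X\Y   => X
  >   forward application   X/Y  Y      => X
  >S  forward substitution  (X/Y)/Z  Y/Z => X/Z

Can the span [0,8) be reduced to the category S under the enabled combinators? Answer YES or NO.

YES

[0,8] S   <
  [0,6] N   >
    [0,5] N/PP   >
      [0,2] (N/PP)/S   <
        [0,1] "with" : S
        [1,2] "built" : ((N/PP)/S)\S
      [2,5] S   <
        [2,3] "some" : NP\PP
        [3,5] S\(NP\PP)   >
          [3,4] "today" : (S\(NP\PP))/S
          [4,5] "city" : S
    [5,6] "heard" : PP
  [6,8] S\N   >
    [6,7] "no" : (S\N)/S
    [7,8] "ate" : S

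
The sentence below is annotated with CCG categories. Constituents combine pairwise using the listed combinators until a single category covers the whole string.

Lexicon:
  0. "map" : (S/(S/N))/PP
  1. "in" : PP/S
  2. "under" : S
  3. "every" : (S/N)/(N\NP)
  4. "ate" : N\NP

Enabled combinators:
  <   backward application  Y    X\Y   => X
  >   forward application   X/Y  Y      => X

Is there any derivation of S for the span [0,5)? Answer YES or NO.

[0,5] S   >
  [0,3] S/(S/N)   >
    [0,1] "map" : (S/(S/N))/PP
    [1,3] PP   >
      [1,2] "in" : PP/S
      [2,3] "under" : S
  [3,5] S/N   >
    [3,4] "every" : (S/N)/(N\NP)
    [4,5] "ate" : N\NP

YES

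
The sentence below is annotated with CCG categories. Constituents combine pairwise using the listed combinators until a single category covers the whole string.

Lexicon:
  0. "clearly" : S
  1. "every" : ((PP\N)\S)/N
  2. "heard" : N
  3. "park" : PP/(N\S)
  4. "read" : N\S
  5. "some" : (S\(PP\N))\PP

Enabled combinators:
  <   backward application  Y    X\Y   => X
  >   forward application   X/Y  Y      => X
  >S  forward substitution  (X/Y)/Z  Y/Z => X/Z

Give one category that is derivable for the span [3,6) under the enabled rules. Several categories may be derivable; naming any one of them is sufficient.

S\(PP\N)

[0,6] S   <
  [0,3] PP\N   <
    [0,1] "clearly" : S
    [1,3] (PP\N)\S   >
      [1,2] "every" : ((PP\N)\S)/N
      [2,3] "heard" : N
  [3,6] S\(PP\N)   <
    [3,5] PP   >
      [3,4] "park" : PP/(N\S)
      [4,5] "read" : N\S
    [5,6] "some" : (S\(PP\N))\PP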